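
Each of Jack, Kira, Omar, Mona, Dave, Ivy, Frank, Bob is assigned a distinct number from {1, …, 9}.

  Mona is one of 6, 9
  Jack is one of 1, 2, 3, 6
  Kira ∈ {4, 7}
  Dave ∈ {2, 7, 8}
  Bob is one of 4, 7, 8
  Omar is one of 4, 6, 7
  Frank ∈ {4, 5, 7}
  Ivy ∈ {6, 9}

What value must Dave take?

2

The 2 variables Mona and Ivy are confined to {6, 9}, which locks those values in; drop them from Jack, Omar.
The 2 variables Kira and Omar are confined to {4, 7}, which locks those values in; drop them from Dave, Frank, Bob.
Frank must be 5 (only option left).
Bob has just one choice, so Bob = 8. So Dave can't be 8.
So Dave = 2.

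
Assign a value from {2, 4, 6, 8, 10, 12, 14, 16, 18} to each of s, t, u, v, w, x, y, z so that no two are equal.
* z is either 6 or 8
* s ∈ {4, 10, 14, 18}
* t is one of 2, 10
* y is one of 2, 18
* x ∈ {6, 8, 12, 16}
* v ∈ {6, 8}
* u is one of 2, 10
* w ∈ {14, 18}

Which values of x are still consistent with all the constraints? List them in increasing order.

12, 16

The 2 variables t and u are confined to {2, 10}, which locks those values in; drop them from s, y.
That leaves y = 18. So s, w can't be 18.
That leaves w = 14. Remove 14 from s.
s's domain is down to {4}, so s = 4.
v and z share exactly the 2 values {6, 8}; by pigeonhole those values go to them, so strike 6, 8 from x.
No further eliminations apply; x can still be any of 12, 16.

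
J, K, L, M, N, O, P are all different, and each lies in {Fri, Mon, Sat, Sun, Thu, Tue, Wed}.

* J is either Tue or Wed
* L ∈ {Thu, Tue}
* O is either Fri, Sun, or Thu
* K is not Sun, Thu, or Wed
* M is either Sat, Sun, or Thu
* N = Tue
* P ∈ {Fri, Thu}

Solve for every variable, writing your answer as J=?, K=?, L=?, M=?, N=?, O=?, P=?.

J=Wed, K=Mon, L=Thu, M=Sat, N=Tue, O=Sun, P=Fri

N has just one choice, so N = Tue. So J, K, L can't be Tue.
J must be Wed (only option left).
That leaves L = Thu. So M, O, P can't be Thu.
P must be Fri (only option left). Eliminate Fri elsewhere: K, O.
O's domain is down to {Sun}, so O = Sun. Strike Sun from M.
M's domain is down to {Sat}, so M = Sat. Remove Sat from K.
K's domain is down to {Mon}, so K = Mon.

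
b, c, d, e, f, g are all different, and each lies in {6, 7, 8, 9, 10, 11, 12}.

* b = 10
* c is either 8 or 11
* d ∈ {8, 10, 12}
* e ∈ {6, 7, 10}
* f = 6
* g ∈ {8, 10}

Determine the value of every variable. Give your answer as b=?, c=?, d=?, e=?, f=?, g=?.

b must be 10 (only option left). Strike 10 from d, e, g.
f's domain is down to {6}, so f = 6. So e can't be 6.
That leaves g = 8. So c, d can't be 8.
That leaves c = 11.
That leaves d = 12.
e has just one choice, so e = 7.

b=10, c=11, d=12, e=7, f=6, g=8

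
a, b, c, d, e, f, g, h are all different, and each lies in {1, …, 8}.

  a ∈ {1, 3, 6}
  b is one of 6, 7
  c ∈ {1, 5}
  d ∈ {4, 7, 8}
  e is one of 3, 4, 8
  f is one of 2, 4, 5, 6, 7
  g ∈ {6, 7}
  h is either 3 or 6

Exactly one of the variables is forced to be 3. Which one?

The 8 variables together cover exactly {1, 2, 3, 4, 5, 6, 7, 8} — 8 values for 8 variables — and 2 appears only in f's list, so f = 2.
Among the 7 still-open variables, 5 fits only c (and all 7 values in {1, 3, 4, 5, 6, 7, 8} must be used), so c = 5.
The 6 still-open variables draw from only 6 values {1, 3, 4, 6, 7, 8}, so each is used; only a can be 1, hence a = 1.
b and g between them cover only {6, 7} — a naked pair. Remove those values from d, h.
So 3 goes to h.

h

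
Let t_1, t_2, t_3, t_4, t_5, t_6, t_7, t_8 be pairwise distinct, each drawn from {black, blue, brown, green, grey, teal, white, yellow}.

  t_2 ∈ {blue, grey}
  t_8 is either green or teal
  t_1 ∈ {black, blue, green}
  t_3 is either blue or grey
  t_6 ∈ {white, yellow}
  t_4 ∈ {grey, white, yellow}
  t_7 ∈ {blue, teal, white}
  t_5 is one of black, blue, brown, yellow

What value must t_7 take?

teal

The 8 variables together cover exactly {black, blue, brown, green, grey, teal, white, yellow} — 8 values for 8 variables — and brown appears only in t_5's list, so t_5 = brown.
Among the 7 still-open variables, black fits only t_1 (and all 7 values in {black, blue, green, grey, teal, white, yellow} must be used), so t_1 = black.
The 6 still-open variables together cover exactly {blue, green, grey, teal, white, yellow} — 6 values for 6 variables — and green appears only in t_8's list, so t_8 = green.
The 5 still-open variables draw from only 5 values {blue, grey, teal, white, yellow}, so each is used; only t_7 can be teal, hence t_7 = teal.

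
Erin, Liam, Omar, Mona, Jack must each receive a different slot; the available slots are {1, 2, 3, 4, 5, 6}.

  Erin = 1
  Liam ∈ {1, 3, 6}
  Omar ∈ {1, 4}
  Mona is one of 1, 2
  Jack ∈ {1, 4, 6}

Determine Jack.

6

Erin has just one choice, so Erin = 1. Eliminate 1 elsewhere: Liam, Omar, Mona, Jack.
Omar's domain is down to {4}, so Omar = 4. So Jack can't be 4.
So Jack = 6.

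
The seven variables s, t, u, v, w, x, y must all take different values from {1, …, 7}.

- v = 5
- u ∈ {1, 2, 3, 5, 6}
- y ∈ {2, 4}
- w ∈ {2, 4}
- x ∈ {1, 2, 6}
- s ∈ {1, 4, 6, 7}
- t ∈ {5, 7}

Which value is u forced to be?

3

v has just one choice, so v = 5. So t, u can't be 5.
t's domain is down to {7}, so t = 7. Remove 7 from s.
The 5 still-open variables draw from only 5 values {1, 2, 3, 4, 6}, so each is used; only u can be 3, hence u = 3.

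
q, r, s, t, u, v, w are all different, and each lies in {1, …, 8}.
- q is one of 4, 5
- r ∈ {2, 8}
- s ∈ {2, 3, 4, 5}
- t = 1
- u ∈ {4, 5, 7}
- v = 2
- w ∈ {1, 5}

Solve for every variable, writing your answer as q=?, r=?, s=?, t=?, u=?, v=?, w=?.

q=4, r=8, s=3, t=1, u=7, v=2, w=5

t's domain is down to {1}, so t = 1. Eliminate 1 elsewhere: w.
v has just one choice, so v = 2. So r, s can't be 2.
That leaves w = 5. Eliminate 5 elsewhere: q, s, u.
q's domain is down to {4}, so q = 4. So s, u can't be 4.
r must be 8 (only option left).
That leaves s = 3.
That leaves u = 7.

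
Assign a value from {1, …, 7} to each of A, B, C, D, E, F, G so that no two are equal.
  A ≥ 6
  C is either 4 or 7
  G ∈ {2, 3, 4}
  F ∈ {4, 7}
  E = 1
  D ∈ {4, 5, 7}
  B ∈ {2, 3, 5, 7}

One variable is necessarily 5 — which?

E's domain is down to {1}, so E = 1.
The 6 still-open variables together cover exactly {2, 3, 4, 5, 6, 7} — 6 values for 6 variables — and 6 appears only in A's list, so A = 6.
C and F share exactly the 2 values {4, 7}; by pigeonhole those values go to them, so strike 4, 7 from B, D, G.
So 5 goes to D.

D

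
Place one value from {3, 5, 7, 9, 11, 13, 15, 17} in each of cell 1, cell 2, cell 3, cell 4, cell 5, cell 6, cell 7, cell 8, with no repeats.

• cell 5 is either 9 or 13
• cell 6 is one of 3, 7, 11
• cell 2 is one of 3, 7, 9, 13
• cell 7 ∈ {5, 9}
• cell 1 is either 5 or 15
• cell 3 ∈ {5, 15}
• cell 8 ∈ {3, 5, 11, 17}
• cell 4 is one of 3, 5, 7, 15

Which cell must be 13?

cell 5

The 8 variables draw from only 8 values {3, 5, 7, 9, 11, 13, 15, 17}, so each is used; only cell 8 can be 17, hence cell 8 = 17.
Among the 7 still-open variables, 11 fits only cell 6 (and all 7 values in {3, 5, 7, 9, 11, 13, 15} must be used), so cell 6 = 11.
cell 1 and cell 3 between them cover only {5, 15} — a naked pair. Remove those values from cell 4, cell 7.
That leaves cell 7 = 9. So cell 2, cell 5 can't be 9.
So 13 goes to cell 5.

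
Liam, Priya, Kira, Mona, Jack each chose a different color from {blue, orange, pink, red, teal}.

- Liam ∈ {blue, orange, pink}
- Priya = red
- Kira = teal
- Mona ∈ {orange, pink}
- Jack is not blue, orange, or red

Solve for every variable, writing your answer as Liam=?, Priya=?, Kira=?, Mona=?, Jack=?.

Liam=blue, Priya=red, Kira=teal, Mona=orange, Jack=pink

Priya must be red (only option left).
Kira must be teal (only option left). Remove teal from Jack.
Jack must be pink (only option left). Remove pink from Liam, Mona.
Mona has just one choice, so Mona = orange. Strike orange from Liam.
Liam has just one choice, so Liam = blue.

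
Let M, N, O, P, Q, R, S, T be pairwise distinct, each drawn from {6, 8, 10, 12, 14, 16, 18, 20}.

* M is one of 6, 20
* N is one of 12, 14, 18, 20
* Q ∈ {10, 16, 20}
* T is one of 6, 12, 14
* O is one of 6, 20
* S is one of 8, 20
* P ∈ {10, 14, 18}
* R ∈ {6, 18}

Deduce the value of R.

18

Among the 8 variables, 8 fits only S (and all 8 values in {6, 8, 10, 12, 14, 16, 18, 20} must be used), so S = 8.
The 7 still-open variables draw from only 7 values {6, 10, 12, 14, 16, 18, 20}, so each is used; only Q can be 16, hence Q = 16.
The 6 still-open variables together cover exactly {6, 10, 12, 14, 18, 20} — 6 values for 6 variables — and 10 appears only in P's list, so P = 10.
The 2 variables M and O are confined to {6, 20}, which locks those values in; drop them from N, R, T.
So R = 18.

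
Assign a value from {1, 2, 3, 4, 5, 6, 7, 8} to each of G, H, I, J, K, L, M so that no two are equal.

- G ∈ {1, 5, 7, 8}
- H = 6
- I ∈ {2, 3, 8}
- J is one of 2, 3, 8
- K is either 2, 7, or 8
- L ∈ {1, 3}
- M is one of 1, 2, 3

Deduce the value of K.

7

H's domain is down to {6}, so H = 6.
The 6 still-open variables together cover exactly {1, 2, 3, 5, 7, 8} — 6 values for 6 variables — and 5 appears only in G's list, so G = 5.
The 5 still-open variables draw from only 5 values {1, 2, 3, 7, 8}, so each is used; only K can be 7, hence K = 7.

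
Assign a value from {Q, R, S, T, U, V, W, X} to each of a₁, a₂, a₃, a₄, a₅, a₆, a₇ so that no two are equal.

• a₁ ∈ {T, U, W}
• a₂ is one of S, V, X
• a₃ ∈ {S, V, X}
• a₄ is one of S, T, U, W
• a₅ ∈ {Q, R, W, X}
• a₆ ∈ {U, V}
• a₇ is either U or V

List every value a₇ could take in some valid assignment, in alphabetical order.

U, V

a₆ and a₇ between them cover only {U, V} — a naked pair. Remove those values from a₁, a₂, a₃, a₄.
The 2 variables a₂ and a₃ are confined to {S, X}, which locks those values in; drop them from a₄, a₅.
The 2 variables a₁ and a₄ are confined to {T, W}, which locks those values in; drop them from a₅.
No further eliminations apply; a₇ can still be any of U, V.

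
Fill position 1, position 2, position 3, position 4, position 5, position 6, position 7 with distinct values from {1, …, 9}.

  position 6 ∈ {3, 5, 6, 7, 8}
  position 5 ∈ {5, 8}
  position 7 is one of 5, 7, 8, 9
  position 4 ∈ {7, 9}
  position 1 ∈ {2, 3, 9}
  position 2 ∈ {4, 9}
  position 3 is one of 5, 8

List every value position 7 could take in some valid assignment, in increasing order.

position 3 and position 5 share exactly the 2 values {5, 8}; by pigeonhole those values go to them, so strike 5, 8 from position 6, position 7.
position 4 and position 7 share exactly the 2 values {7, 9}; by pigeonhole those values go to them, so strike 7, 9 from position 1, position 2, position 6.
That leaves position 2 = 4.
No further eliminations apply; position 7 can still be any of 7, 9.

7, 9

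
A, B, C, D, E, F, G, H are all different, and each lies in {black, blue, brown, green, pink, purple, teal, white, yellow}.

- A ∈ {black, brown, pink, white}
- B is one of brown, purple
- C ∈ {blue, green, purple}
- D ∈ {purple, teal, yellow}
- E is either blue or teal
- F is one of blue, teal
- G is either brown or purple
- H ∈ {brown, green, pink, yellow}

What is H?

pink

B and G between them cover only {brown, purple} — a naked pair. Remove those values from A, C, D, H.
E and F share exactly the 2 values {blue, teal}; by pigeonhole those values go to them, so strike blue, teal from C, D.
That leaves C = green. Strike green from H.
D has just one choice, so D = yellow. Strike yellow from H.
So H = pink.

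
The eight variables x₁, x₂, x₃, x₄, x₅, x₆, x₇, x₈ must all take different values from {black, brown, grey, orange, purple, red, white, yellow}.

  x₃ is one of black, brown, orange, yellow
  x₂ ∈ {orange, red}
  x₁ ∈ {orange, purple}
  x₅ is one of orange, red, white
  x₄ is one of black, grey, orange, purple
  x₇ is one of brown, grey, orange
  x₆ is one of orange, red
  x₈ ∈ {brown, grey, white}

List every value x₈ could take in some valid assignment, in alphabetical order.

brown, grey

Among the 8 variables, yellow fits only x₃ (and all 8 values in {black, brown, grey, orange, purple, red, white, yellow} must be used), so x₃ = yellow.
The 7 still-open variables draw from only 7 values {black, brown, grey, orange, purple, red, white}, so each is used; only x₄ can be black, hence x₄ = black.
The 6 still-open variables together cover exactly {brown, grey, orange, purple, red, white} — 6 values for 6 variables — and purple appears only in x₁'s list, so x₁ = purple.
x₂ and x₆ share exactly the 2 values {orange, red}; by pigeonhole those values go to them, so strike orange, red from x₅, x₇.
That leaves x₅ = white. Eliminate white elsewhere: x₈.
No further eliminations apply; x₈ can still be any of brown, grey.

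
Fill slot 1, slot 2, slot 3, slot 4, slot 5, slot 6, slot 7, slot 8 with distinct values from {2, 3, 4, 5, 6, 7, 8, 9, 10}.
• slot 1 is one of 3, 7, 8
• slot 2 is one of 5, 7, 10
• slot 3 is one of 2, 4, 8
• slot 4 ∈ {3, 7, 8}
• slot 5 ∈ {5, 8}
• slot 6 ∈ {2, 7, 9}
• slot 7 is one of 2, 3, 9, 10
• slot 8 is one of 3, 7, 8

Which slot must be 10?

The 8 variables draw from only 8 values {2, 3, 4, 5, 7, 8, 9, 10}, so each is used; only slot 3 can be 4, hence slot 3 = 4.
The 3 variables slot 1, slot 4, slot 8 are confined to {3, 7, 8}, which locks those values in; drop them from slot 2, slot 5, slot 6, slot 7.
slot 5's domain is down to {5}, so slot 5 = 5. Strike 5 from slot 2.
So 10 goes to slot 2.

slot 2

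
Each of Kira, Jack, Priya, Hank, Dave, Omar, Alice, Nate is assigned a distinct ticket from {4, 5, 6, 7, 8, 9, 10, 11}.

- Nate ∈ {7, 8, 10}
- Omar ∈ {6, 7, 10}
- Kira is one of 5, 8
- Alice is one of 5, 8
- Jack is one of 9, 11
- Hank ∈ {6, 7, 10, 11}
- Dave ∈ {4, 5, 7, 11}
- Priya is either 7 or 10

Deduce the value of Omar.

Among the 8 variables, 4 fits only Dave (and all 8 values in {4, 5, 6, 7, 8, 9, 10, 11} must be used), so Dave = 4.
The 7 still-open variables together cover exactly {5, 6, 7, 8, 9, 10, 11} — 7 values for 7 variables — and 9 appears only in Jack's list, so Jack = 9.
Among the 6 still-open variables, 11 fits only Hank (and all 6 values in {5, 6, 7, 8, 10, 11} must be used), so Hank = 11.
The 5 still-open variables together cover exactly {5, 6, 7, 8, 10} — 5 values for 5 variables — and 6 appears only in Omar's list, so Omar = 6.

6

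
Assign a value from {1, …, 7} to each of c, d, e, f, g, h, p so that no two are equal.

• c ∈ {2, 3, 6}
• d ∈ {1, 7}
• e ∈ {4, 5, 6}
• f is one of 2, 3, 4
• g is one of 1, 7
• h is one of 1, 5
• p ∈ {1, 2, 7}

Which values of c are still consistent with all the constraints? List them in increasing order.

3, 6

d and g between them cover only {1, 7} — a naked pair. Remove those values from h, p.
h must be 5 (only option left). Eliminate 5 elsewhere: e.
p's domain is down to {2}, so p = 2. Remove 2 from c, f.
No further eliminations apply; c can still be any of 3, 6.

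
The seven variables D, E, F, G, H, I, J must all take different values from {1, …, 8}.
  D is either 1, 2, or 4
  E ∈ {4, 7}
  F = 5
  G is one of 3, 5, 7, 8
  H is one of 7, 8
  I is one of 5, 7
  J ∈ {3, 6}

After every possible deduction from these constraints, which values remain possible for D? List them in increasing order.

1, 2

F has just one choice, so F = 5. Eliminate 5 elsewhere: G, I.
That leaves I = 7. Strike 7 from E, G, H.
E has just one choice, so E = 4. So D can't be 4.
That leaves H = 8. Remove 8 from G.
G must be 3 (only option left). So J can't be 3.
J has just one choice, so J = 6.
No further eliminations apply; D can still be any of 1, 2.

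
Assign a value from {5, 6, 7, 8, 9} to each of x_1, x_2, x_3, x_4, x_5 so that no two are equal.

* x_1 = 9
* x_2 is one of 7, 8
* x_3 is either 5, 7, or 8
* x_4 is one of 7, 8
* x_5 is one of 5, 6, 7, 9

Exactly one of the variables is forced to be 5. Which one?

x_1 has just one choice, so x_1 = 9. So x_5 can't be 9.
The 4 still-open variables draw from only 4 values {5, 6, 7, 8}, so each is used; only x_5 can be 6, hence x_5 = 6.
Among the 3 still-open variables, 5 fits only x_3 (and all 3 values in {5, 7, 8} must be used), so x_3 = 5.

x_3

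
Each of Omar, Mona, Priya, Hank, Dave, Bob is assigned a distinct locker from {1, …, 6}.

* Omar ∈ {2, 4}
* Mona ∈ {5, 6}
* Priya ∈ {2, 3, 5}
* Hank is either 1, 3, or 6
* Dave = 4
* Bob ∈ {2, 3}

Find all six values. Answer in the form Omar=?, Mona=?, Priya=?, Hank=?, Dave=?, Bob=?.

Omar=2, Mona=6, Priya=5, Hank=1, Dave=4, Bob=3

Dave's domain is down to {4}, so Dave = 4. Remove 4 from Omar.
Omar must be 2 (only option left). So Priya, Bob can't be 2.
Bob has just one choice, so Bob = 3. Remove 3 from Priya, Hank.
Priya must be 5 (only option left). Remove 5 from Mona.
Mona must be 6 (only option left). Strike 6 from Hank.
That leaves Hank = 1.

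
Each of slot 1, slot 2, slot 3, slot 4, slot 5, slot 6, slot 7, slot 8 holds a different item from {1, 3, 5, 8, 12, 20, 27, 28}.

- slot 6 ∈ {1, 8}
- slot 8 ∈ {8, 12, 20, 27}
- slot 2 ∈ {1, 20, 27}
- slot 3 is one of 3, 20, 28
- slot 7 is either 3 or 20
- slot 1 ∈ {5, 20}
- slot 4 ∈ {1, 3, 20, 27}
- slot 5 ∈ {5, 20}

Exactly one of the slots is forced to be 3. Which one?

Among the 8 variables, 12 fits only slot 8 (and all 8 values in {1, 3, 5, 8, 12, 20, 27, 28} must be used), so slot 8 = 12.
Among the 7 still-open variables, 8 fits only slot 6 (and all 7 values in {1, 3, 5, 8, 20, 27, 28} must be used), so slot 6 = 8.
Among the 6 still-open variables, 28 fits only slot 3 (and all 6 values in {1, 3, 5, 20, 27, 28} must be used), so slot 3 = 28.
slot 1 and slot 5 share exactly the 2 values {5, 20}; by pigeonhole those values go to them, so strike 5, 20 from slot 2, slot 4, slot 7.
So 3 goes to slot 7.

slot 7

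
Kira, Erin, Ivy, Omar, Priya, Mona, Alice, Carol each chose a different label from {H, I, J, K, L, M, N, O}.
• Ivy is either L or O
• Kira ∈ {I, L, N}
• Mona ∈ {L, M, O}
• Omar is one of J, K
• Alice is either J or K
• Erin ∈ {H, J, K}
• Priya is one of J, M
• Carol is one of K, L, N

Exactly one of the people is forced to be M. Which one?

Priya

Among the 8 variables, H fits only Erin (and all 8 values in {H, I, J, K, L, M, N, O} must be used), so Erin = H.
The 7 still-open variables draw from only 7 values {I, J, K, L, M, N, O}, so each is used; only Kira can be I, hence Kira = I.
The 6 still-open variables draw from only 6 values {J, K, L, M, N, O}, so each is used; only Carol can be N, hence Carol = N.
Omar and Alice share exactly the 2 values {J, K}; by pigeonhole those values go to them, so strike J, K from Priya.
So M goes to Priya.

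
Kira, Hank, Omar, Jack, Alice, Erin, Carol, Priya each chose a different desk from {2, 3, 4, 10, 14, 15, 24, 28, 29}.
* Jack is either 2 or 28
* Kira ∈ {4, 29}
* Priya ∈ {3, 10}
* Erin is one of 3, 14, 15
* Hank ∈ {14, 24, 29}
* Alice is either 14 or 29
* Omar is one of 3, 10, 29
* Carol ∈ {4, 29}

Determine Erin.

15

The 2 variables Kira and Carol are confined to {4, 29}, which locks those values in; drop them from Hank, Omar, Alice.
Alice has just one choice, so Alice = 14. So Hank, Erin can't be 14.
Hank has just one choice, so Hank = 24.
Omar and Priya share exactly the 2 values {3, 10}; by pigeonhole those values go to them, so strike 3, 10 from Erin.
So Erin = 15.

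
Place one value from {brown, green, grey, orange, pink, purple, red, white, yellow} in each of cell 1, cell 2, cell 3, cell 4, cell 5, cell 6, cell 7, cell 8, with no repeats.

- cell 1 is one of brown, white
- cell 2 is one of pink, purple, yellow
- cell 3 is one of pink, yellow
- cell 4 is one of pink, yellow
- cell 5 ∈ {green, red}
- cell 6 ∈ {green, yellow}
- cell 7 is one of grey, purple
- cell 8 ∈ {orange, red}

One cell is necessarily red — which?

The 2 variables cell 3 and cell 4 are confined to {pink, yellow}, which locks those values in; drop them from cell 2, cell 6.
cell 2 must be purple (only option left). Remove purple from cell 7.
cell 6's domain is down to {green}, so cell 6 = green. Strike green from cell 5.
So red goes to cell 5.

cell 5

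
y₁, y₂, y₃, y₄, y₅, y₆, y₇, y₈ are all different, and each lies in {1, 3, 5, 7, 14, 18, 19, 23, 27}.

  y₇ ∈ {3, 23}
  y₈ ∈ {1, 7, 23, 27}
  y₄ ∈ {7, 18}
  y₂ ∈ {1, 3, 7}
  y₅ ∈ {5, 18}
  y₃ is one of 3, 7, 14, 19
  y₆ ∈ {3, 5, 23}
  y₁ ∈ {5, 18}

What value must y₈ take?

27

y₁ and y₅ between them cover only {5, 18} — a naked pair. Remove those values from y₄, y₆.
y₄'s domain is down to {7}, so y₄ = 7. Strike 7 from y₂, y₃, y₈.
y₆ and y₇ between them cover only {3, 23} — a naked pair. Remove those values from y₂, y₃, y₈.
That leaves y₂ = 1. Strike 1 from y₈.
So y₈ = 27.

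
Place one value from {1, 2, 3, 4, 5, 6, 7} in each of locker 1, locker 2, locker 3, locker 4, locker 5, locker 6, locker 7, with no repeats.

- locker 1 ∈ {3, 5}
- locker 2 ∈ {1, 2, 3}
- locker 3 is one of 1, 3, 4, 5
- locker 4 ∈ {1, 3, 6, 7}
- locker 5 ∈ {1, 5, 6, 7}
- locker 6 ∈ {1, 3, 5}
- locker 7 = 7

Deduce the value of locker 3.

4

locker 7 has just one choice, so locker 7 = 7. Eliminate 7 elsewhere: locker 4, locker 5.
The 6 still-open variables together cover exactly {1, 2, 3, 4, 5, 6} — 6 values for 6 variables — and 2 appears only in locker 2's list, so locker 2 = 2.
Among the 5 still-open variables, 4 fits only locker 3 (and all 5 values in {1, 3, 4, 5, 6} must be used), so locker 3 = 4.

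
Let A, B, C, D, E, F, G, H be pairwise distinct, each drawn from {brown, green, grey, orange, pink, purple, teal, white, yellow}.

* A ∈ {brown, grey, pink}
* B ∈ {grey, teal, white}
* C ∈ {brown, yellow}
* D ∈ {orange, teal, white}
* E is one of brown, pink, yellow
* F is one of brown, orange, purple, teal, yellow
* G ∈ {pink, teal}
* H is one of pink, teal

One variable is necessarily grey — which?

Among the 8 variables, purple fits only F (and all 8 values in {brown, grey, orange, pink, purple, teal, white, yellow} must be used), so F = purple.
Among the 7 still-open variables, orange fits only D (and all 7 values in {brown, grey, orange, pink, teal, white, yellow} must be used), so D = orange.
The 6 still-open variables draw from only 6 values {brown, grey, pink, teal, white, yellow}, so each is used; only B can be white, hence B = white.
Among the 5 still-open variables, grey fits only A (and all 5 values in {brown, grey, pink, teal, yellow} must be used), so A = grey.

A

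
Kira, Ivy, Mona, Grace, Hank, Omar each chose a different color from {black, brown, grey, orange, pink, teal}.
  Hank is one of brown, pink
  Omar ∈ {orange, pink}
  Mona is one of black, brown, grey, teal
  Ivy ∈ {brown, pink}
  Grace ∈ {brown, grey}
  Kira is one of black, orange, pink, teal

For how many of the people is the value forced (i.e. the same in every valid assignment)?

Ivy and Hank share exactly the 2 values {brown, pink}; by pigeonhole those values go to them, so strike brown, pink from Kira, Mona, Grace, Omar.
Grace has just one choice, so Grace = grey. Eliminate grey elsewhere: Mona.
Omar's domain is down to {orange}, so Omar = orange. Eliminate orange elsewhere: Kira.
Determined: Grace=grey, Omar=orange. The other people each still have more than one consistent value. That makes 2.

2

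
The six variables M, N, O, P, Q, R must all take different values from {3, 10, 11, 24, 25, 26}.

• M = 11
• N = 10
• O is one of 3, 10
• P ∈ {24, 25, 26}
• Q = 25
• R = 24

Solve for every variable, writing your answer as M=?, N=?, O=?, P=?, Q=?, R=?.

M must be 11 (only option left).
N has just one choice, so N = 10. So O can't be 10.
O must be 3 (only option left).
Q's domain is down to {25}, so Q = 25. Remove 25 from P.
R has just one choice, so R = 24. Eliminate 24 elsewhere: P.
P must be 26 (only option left).

M=11, N=10, O=3, P=26, Q=25, R=24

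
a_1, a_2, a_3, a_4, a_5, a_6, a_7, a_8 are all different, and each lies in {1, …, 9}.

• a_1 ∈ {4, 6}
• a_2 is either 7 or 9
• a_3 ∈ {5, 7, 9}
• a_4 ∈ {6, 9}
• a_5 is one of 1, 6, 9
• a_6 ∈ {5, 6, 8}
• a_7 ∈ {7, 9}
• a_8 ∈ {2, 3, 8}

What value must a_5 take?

1

a_2 and a_7 between them cover only {7, 9} — a naked pair. Remove those values from a_3, a_4, a_5.
That leaves a_3 = 5. Strike 5 from a_6.
a_4 must be 6 (only option left). Strike 6 from a_1, a_5, a_6.
So a_5 = 1.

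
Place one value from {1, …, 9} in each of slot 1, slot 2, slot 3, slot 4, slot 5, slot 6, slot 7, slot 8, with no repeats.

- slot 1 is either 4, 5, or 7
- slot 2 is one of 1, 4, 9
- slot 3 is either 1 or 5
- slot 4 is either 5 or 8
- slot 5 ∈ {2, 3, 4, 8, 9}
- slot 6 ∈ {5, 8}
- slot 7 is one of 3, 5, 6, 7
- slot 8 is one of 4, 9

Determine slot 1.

slot 4 and slot 6 share exactly the 2 values {5, 8}; by pigeonhole those values go to them, so strike 5, 8 from slot 1, slot 3, slot 5, slot 7.
slot 3 must be 1 (only option left). Remove 1 from slot 2.
slot 2 and slot 8 between them cover only {4, 9} — a naked pair. Remove those values from slot 1, slot 5.
So slot 1 = 7.

7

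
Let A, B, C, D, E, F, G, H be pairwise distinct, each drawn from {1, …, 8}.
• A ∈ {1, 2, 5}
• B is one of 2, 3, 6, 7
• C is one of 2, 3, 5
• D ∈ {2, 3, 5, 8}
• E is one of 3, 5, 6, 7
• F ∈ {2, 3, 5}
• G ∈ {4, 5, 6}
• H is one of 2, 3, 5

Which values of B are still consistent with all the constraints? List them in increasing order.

6, 7

The 8 variables together cover exactly {1, 2, 3, 4, 5, 6, 7, 8} — 8 values for 8 variables — and 1 appears only in A's list, so A = 1.
Among the 7 still-open variables, 4 fits only G (and all 7 values in {2, 3, 4, 5, 6, 7, 8} must be used), so G = 4.
The 6 still-open variables draw from only 6 values {2, 3, 5, 6, 7, 8}, so each is used; only D can be 8, hence D = 8.
The 3 variables C, F, H are confined to {2, 3, 5}, which locks those values in; drop them from B, E.
No further eliminations apply; B can still be any of 6, 7.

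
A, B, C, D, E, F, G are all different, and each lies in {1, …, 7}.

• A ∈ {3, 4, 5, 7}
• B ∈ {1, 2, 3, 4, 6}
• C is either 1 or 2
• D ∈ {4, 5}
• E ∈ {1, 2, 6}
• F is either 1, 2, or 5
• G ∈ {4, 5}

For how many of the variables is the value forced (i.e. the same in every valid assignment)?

The 7 variables draw from only 7 values {1, 2, 3, 4, 5, 6, 7}, so each is used; only A can be 7, hence A = 7.
Among the 6 still-open variables, 3 fits only B (and all 6 values in {1, 2, 3, 4, 5, 6} must be used), so B = 3.
The 5 still-open variables draw from only 5 values {1, 2, 4, 5, 6}, so each is used; only E can be 6, hence E = 6.
D and G between them cover only {4, 5} — a naked pair. Remove those values from F.
Determined: A=7, B=3, E=6. The other variables each still have more than one consistent value. That makes 3.

3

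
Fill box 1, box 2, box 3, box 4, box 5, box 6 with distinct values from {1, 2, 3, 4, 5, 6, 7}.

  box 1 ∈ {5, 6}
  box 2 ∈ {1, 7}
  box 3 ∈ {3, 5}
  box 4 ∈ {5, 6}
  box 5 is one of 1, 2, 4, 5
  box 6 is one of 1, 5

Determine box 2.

7

box 1 and box 4 between them cover only {5, 6} — a naked pair. Remove those values from box 3, box 5, box 6.
That leaves box 3 = 3.
box 6's domain is down to {1}, so box 6 = 1. Eliminate 1 elsewhere: box 2, box 5.
So box 2 = 7.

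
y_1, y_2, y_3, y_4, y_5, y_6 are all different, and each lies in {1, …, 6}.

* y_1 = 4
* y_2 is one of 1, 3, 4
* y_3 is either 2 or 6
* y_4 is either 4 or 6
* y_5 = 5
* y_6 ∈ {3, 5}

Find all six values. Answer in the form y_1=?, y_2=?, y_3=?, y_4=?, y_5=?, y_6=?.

y_1 must be 4 (only option left). Remove 4 from y_2, y_4.
y_4's domain is down to {6}, so y_4 = 6. Remove 6 from y_3.
y_5's domain is down to {5}, so y_5 = 5. So y_6 can't be 5.
y_6 has just one choice, so y_6 = 3. So y_2 can't be 3.
y_2 has just one choice, so y_2 = 1.
y_3 must be 2 (only option left).

y_1=4, y_2=1, y_3=2, y_4=6, y_5=5, y_6=3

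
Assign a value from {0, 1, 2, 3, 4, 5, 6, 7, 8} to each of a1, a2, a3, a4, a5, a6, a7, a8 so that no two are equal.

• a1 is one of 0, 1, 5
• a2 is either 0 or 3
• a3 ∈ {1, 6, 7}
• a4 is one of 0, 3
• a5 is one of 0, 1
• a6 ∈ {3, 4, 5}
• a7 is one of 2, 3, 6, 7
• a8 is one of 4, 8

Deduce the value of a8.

The 2 variables a2 and a4 are confined to {0, 3}, which locks those values in; drop them from a1, a5, a6, a7.
That leaves a5 = 1. So a1, a3 can't be 1.
a1's domain is down to {5}, so a1 = 5. Eliminate 5 elsewhere: a6.
a6 must be 4 (only option left). So a8 can't be 4.
So a8 = 8.

8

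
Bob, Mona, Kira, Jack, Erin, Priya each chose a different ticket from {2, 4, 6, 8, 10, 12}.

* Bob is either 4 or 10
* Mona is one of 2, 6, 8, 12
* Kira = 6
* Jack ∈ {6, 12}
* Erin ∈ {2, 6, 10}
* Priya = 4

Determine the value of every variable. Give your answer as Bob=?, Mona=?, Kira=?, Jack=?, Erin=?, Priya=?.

Kira's domain is down to {6}, so Kira = 6. So Mona, Jack, Erin can't be 6.
Jack has just one choice, so Jack = 12. Eliminate 12 elsewhere: Mona.
Priya must be 4 (only option left). So Bob can't be 4.
That leaves Bob = 10. Remove 10 from Erin.
Erin has just one choice, so Erin = 2. Eliminate 2 elsewhere: Mona.
Mona has just one choice, so Mona = 8.

Bob=10, Mona=8, Kira=6, Jack=12, Erin=2, Priya=4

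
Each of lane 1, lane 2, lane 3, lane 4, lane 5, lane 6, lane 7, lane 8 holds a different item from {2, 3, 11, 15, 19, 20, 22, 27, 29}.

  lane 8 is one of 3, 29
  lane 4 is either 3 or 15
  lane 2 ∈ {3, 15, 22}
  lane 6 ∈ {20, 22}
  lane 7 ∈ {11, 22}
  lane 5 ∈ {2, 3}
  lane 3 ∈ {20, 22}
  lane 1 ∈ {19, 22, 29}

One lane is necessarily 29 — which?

Among the 8 variables, 2 fits only lane 5 (and all 8 values in {2, 3, 11, 15, 19, 20, 22, 29} must be used), so lane 5 = 2.
Among the 7 still-open variables, 11 fits only lane 7 (and all 7 values in {3, 11, 15, 19, 20, 22, 29} must be used), so lane 7 = 11.
The 6 still-open variables draw from only 6 values {3, 15, 19, 20, 22, 29}, so each is used; only lane 1 can be 19, hence lane 1 = 19.
Among the 5 still-open variables, 29 fits only lane 8 (and all 5 values in {3, 15, 20, 22, 29} must be used), so lane 8 = 29.

lane 8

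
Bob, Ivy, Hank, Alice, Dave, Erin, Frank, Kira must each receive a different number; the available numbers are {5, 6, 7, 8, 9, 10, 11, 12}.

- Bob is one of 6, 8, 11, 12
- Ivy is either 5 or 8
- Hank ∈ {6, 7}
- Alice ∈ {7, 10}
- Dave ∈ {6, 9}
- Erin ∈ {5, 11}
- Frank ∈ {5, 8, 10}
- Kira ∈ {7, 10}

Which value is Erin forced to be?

11

Among the 8 variables, 9 fits only Dave (and all 8 values in {5, 6, 7, 8, 9, 10, 11, 12} must be used), so Dave = 9.
Among the 7 still-open variables, 12 fits only Bob (and all 7 values in {5, 6, 7, 8, 10, 11, 12} must be used), so Bob = 12.
The 6 still-open variables draw from only 6 values {5, 6, 7, 8, 10, 11}, so each is used; only Hank can be 6, hence Hank = 6.
The 5 still-open variables draw from only 5 values {5, 7, 8, 10, 11}, so each is used; only Erin can be 11, hence Erin = 11.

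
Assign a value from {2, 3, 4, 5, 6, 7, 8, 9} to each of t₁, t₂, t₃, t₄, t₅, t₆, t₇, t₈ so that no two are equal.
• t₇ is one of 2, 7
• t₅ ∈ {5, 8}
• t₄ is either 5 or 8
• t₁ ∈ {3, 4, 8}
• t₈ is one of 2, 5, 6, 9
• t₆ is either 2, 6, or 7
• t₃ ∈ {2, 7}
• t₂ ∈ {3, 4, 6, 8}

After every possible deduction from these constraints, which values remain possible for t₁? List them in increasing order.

3, 4

The 8 variables together cover exactly {2, 3, 4, 5, 6, 7, 8, 9} — 8 values for 8 variables — and 9 appears only in t₈'s list, so t₈ = 9.
The 2 variables t₃ and t₇ are confined to {2, 7}, which locks those values in; drop them from t₆.
t₆'s domain is down to {6}, so t₆ = 6. Remove 6 from t₂.
The 2 variables t₄ and t₅ are confined to {5, 8}, which locks those values in; drop them from t₁, t₂.
No further eliminations apply; t₁ can still be any of 3, 4.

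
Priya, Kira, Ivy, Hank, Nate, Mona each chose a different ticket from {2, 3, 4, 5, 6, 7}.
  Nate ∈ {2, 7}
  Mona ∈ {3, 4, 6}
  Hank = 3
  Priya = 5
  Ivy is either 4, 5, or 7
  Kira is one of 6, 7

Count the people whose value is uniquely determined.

Priya's domain is down to {5}, so Priya = 5. Remove 5 from Ivy.
That leaves Hank = 3. Eliminate 3 elsewhere: Mona.
The 4 still-open variables together cover exactly {2, 4, 6, 7} — 4 values for 4 variables — and 2 appears only in Nate's list, so Nate = 2.
Determined: Priya=5, Hank=3, Nate=2. The other people each still have more than one consistent value. That makes 3.

3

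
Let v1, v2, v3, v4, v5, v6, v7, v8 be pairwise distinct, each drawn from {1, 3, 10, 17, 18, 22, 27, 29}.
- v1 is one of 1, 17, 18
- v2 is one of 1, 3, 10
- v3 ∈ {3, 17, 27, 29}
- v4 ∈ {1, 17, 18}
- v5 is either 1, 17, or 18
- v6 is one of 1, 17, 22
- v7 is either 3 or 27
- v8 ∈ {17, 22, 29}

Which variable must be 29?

The 8 variables together cover exactly {1, 3, 10, 17, 18, 22, 27, 29} — 8 values for 8 variables — and 10 appears only in v2's list, so v2 = 10.
v1, v4, v5 between them cover only {1, 17, 18} — a naked triple. Remove those values from v3, v6, v8.
v6 must be 22 (only option left). Eliminate 22 elsewhere: v8.
So 29 goes to v8.

v8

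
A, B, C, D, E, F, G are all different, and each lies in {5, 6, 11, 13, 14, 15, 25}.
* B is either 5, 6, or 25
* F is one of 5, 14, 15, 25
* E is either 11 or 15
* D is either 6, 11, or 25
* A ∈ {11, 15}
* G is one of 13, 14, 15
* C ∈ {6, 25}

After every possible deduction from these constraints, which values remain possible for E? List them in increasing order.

Among the 7 variables, 13 fits only G (and all 7 values in {5, 6, 11, 13, 14, 15, 25} must be used), so G = 13.
The 6 still-open variables together cover exactly {5, 6, 11, 14, 15, 25} — 6 values for 6 variables — and 14 appears only in F's list, so F = 14.
The 5 still-open variables together cover exactly {5, 6, 11, 15, 25} — 5 values for 5 variables — and 5 appears only in B's list, so B = 5.
The 2 variables A and E are confined to {11, 15}, which locks those values in; drop them from D.
No further eliminations apply; E can still be any of 11, 15.

11, 15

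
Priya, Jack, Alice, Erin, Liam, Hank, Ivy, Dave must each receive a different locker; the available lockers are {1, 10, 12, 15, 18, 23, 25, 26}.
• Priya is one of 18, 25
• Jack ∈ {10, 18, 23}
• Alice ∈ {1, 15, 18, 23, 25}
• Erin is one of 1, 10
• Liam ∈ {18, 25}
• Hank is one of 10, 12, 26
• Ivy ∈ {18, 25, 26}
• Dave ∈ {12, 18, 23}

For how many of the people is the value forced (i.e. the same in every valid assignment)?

3

The 8 variables draw from only 8 values {1, 10, 12, 15, 18, 23, 25, 26}, so each is used; only Alice can be 15, hence Alice = 15.
Among the 7 still-open variables, 1 fits only Erin (and all 7 values in {1, 10, 12, 18, 23, 25, 26} must be used), so Erin = 1.
Priya and Liam between them cover only {18, 25} — a naked pair. Remove those values from Jack, Ivy, Dave.
Ivy has just one choice, so Ivy = 26. Remove 26 from Hank.
Determined: Alice=15, Erin=1, Ivy=26. The other people each still have more than one consistent value. That makes 3.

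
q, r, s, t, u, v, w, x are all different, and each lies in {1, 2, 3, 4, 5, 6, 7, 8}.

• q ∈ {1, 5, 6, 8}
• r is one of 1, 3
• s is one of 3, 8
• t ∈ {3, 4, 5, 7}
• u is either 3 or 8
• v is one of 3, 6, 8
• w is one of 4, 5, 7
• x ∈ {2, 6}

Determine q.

5

The 8 variables draw from only 8 values {1, 2, 3, 4, 5, 6, 7, 8}, so each is used; only x can be 2, hence x = 2.
The 2 variables s and u are confined to {3, 8}, which locks those values in; drop them from q, r, t, v.
r must be 1 (only option left). Eliminate 1 elsewhere: q.
v has just one choice, so v = 6. Strike 6 from q.
So q = 5.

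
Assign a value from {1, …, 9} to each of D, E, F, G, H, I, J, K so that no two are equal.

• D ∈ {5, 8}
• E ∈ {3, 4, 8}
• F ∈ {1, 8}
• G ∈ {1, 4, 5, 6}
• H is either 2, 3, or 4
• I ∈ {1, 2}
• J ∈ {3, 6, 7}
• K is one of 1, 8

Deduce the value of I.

2

The 8 variables draw from only 8 values {1, 2, 3, 4, 5, 6, 7, 8}, so each is used; only J can be 7, hence J = 7.
The 7 still-open variables together cover exactly {1, 2, 3, 4, 5, 6, 8} — 7 values for 7 variables — and 6 appears only in G's list, so G = 6.
Among the 6 still-open variables, 5 fits only D (and all 6 values in {1, 2, 3, 4, 5, 8} must be used), so D = 5.
F and K share exactly the 2 values {1, 8}; by pigeonhole those values go to them, so strike 1, 8 from E, I.
So I = 2.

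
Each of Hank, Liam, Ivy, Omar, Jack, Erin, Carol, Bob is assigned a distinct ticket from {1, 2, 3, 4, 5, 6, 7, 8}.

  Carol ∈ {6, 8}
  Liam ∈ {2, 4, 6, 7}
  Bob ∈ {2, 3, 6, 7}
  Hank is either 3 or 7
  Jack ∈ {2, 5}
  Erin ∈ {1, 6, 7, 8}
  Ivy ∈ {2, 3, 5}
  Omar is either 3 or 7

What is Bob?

6

The 8 variables together cover exactly {1, 2, 3, 4, 5, 6, 7, 8} — 8 values for 8 variables — and 1 appears only in Erin's list, so Erin = 1.
The 7 still-open variables draw from only 7 values {2, 3, 4, 5, 6, 7, 8}, so each is used; only Liam can be 4, hence Liam = 4.
The 6 still-open variables together cover exactly {2, 3, 5, 6, 7, 8} — 6 values for 6 variables — and 8 appears only in Carol's list, so Carol = 8.
The 5 still-open variables together cover exactly {2, 3, 5, 6, 7} — 5 values for 5 variables — and 6 appears only in Bob's list, so Bob = 6.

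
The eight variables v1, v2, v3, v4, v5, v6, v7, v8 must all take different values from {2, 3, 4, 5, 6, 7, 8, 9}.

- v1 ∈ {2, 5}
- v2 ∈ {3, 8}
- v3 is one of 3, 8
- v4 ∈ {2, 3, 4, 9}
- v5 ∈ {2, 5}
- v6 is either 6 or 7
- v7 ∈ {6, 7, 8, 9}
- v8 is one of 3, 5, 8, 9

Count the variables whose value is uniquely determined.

The 8 variables together cover exactly {2, 3, 4, 5, 6, 7, 8, 9} — 8 values for 8 variables — and 4 appears only in v4's list, so v4 = 4.
v1 and v5 share exactly the 2 values {2, 5}; by pigeonhole those values go to them, so strike 2, 5 from v8.
The 2 variables v2 and v3 are confined to {3, 8}, which locks those values in; drop them from v7, v8.
That leaves v8 = 9. Remove 9 from v7.
Determined: v4=4, v8=9. The other variables each still have more than one consistent value. That makes 2.

2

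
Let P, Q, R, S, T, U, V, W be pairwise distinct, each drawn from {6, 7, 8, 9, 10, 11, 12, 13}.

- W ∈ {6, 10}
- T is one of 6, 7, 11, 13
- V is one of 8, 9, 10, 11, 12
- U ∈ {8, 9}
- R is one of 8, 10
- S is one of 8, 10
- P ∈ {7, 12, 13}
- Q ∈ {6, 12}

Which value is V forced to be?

11

The 2 variables R and S are confined to {8, 10}, which locks those values in; drop them from U, V, W.
U's domain is down to {9}, so U = 9. Eliminate 9 elsewhere: V.
That leaves W = 6. Remove 6 from Q, T.
Q has just one choice, so Q = 12. Strike 12 from P, V.
So V = 11.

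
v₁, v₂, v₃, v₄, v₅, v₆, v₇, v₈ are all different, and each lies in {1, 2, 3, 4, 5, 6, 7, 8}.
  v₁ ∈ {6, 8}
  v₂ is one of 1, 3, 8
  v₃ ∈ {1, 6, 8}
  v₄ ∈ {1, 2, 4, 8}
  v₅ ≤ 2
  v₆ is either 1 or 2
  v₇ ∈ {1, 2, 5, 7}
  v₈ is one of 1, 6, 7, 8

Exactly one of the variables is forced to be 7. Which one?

The 8 variables together cover exactly {1, 2, 3, 4, 5, 6, 7, 8} — 8 values for 8 variables — and 3 appears only in v₂'s list, so v₂ = 3.
The 7 still-open variables draw from only 7 values {1, 2, 4, 5, 6, 7, 8}, so each is used; only v₄ can be 4, hence v₄ = 4.
The 6 still-open variables together cover exactly {1, 2, 5, 6, 7, 8} — 6 values for 6 variables — and 5 appears only in v₇'s list, so v₇ = 5.
The 5 still-open variables together cover exactly {1, 2, 6, 7, 8} — 5 values for 5 variables — and 7 appears only in v₈'s list, so v₈ = 7.

v₈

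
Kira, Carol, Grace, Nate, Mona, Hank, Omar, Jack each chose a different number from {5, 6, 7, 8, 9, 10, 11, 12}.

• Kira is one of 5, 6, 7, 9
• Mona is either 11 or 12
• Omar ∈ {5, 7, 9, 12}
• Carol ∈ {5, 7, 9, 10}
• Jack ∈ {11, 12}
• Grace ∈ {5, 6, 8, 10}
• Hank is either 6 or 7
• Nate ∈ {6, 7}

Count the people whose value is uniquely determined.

The 8 variables draw from only 8 values {5, 6, 7, 8, 9, 10, 11, 12}, so each is used; only Grace can be 8, hence Grace = 8.
The 7 still-open variables together cover exactly {5, 6, 7, 9, 10, 11, 12} — 7 values for 7 variables — and 10 appears only in Carol's list, so Carol = 10.
Nate and Hank between them cover only {6, 7} — a naked pair. Remove those values from Kira, Omar.
Mona and Jack between them cover only {11, 12} — a naked pair. Remove those values from Omar.
Determined: Carol=10, Grace=8. The other people each still have more than one consistent value. That makes 2.

2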